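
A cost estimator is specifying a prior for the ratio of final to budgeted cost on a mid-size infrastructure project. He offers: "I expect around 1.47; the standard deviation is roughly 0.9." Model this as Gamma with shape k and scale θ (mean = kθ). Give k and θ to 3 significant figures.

k ≈ 2.67, θ ≈ 0.551

For Gamma(k, scale θ): mean = kθ, variance = kθ², so CV = 1/√k.
CV = SD/mean = 0.9/1.47 = 0.6122, hence k = 1/CV² = 2.67.
Then θ = mean/k = 1.47/2.67 = 0.551.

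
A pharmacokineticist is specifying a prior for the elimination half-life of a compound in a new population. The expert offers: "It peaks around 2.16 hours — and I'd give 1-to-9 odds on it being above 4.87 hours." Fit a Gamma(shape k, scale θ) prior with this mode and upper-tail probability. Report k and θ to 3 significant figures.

k ≈ 3.91, θ ≈ 0.742

Gamma(k,θ) with k>1 has mode (k−1)θ, so θ = 2.16/(k−1).
Need P(X < 4.87) = 0.9 with θ tied to k this way. Start at k = 2, θ = 2.16: P(X<4.87) ≈ 0.659.
Too low — raise k to concentrate. Iterating converges to k ≈ 3.91.
Then θ = 2.16/(3.91−1) ≈ 0.742.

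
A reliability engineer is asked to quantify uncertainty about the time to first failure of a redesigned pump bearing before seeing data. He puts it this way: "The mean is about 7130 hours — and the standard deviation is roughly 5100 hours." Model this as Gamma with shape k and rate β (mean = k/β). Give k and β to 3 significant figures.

k ≈ 1.95, β ≈ 0.000274

For Gamma(k, rate β): mean = k/β, variance = k/β², so CV = 1/√k.
CV = SD/mean = 5100/7130 = 0.7153, hence k = 1/CV² = 1.95.
Then β = k/mean = 1.95/7130 = 0.000274.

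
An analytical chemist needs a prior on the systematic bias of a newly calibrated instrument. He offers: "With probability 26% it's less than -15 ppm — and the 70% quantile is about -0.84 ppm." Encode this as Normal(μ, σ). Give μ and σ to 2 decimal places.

μ = -7.20, σ = 12.13

For Normal(μ,σ), the p-quantile is μ + z_p·σ. Here z_{0.26} = -0.6433, z_{0.7} = 0.5244.
So -15 = μ − 0.6433σ and -0.84 = μ + 0.5244σ.
Subtracting: σ = (-0.84 − -15)/(0.5244 − (-0.6433)) = 12.13.
Then μ = -15 − (-0.6433)·12.13 = -7.20.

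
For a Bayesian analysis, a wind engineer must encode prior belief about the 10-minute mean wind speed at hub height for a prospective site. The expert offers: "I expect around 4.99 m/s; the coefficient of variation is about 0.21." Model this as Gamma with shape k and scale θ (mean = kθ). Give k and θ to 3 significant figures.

For Gamma(k, scale θ): mean = kθ, variance = kθ², so CV = 1/√k.
CV = 0.21, hence k = 1/CV² = 22.7.
Then θ = mean/k = 4.99/22.7 = 0.22.

k ≈ 22.7, θ ≈ 0.22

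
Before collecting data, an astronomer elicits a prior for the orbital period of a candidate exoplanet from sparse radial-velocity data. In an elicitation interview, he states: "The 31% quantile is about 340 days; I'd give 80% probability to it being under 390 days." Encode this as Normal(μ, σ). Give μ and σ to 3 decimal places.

For Normal(μ,σ), the p-quantile is μ + z_p·σ. Here z_{0.31} = -0.4959, z_{0.8} = 0.8416.
So 340 = μ − 0.4959σ and 390 = μ + 0.8416σ.
Subtracting: σ = (390 − 340)/(0.8416 − (-0.4959)) = 37.384.
Then μ = 340 − (-0.4959)·37.384 = 358.537.

μ = 358.537, σ = 37.384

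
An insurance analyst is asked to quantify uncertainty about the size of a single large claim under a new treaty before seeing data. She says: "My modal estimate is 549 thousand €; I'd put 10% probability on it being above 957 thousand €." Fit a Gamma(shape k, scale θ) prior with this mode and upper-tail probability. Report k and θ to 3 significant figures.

Gamma(k,θ) with k>1 has mode (k−1)θ, so θ = 549/(k−1).
Need P(X < 957) = 0.9 with θ tied to k this way. Start at k = 2, θ = 549: P(X<957) ≈ 0.520.
Too low — raise k to concentrate. Iterating converges to k ≈ 7.15.
Then θ = 549/(7.15−1) ≈ 89.3.

k ≈ 7.15, θ ≈ 89.3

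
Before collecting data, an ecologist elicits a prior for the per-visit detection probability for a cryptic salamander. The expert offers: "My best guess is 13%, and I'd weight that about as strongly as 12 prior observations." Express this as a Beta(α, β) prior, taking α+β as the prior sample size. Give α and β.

α = 1.56, β = 10.44

Under the effective-sample-size interpretation, Beta(α, β) has prior mean α/(α+β) and prior sample size α+β.
So α+β = 12 and α/(α+β) = 0.13, giving α = 0.13·12 = 1.56 and β = 12 − 1.56 = 10.44.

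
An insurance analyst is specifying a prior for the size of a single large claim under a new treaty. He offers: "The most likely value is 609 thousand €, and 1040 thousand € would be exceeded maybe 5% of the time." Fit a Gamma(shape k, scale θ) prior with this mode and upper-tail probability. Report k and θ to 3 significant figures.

k ≈ 10.7, θ ≈ 62.5

Gamma(k,θ) with k>1 has mode (k−1)θ, so θ = 609/(k−1).
Need P(X < 1040) = 0.95 with θ tied to k this way. Start at k = 2, θ = 609: P(X<1040) ≈ 0.509.
Too low — raise k to concentrate. Iterating converges to k ≈ 10.7.
Then θ = 609/(10.7−1) ≈ 62.5.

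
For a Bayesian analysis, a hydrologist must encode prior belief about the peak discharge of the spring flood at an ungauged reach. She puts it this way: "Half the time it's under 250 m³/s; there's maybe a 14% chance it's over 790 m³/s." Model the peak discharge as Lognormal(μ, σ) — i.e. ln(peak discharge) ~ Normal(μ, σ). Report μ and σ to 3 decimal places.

μ ≈ 5.521, σ ≈ 1.065

If T ~ Lognormal(μ,σ) then ln T ~ Normal(μ,σ), so the p-quantile of ln T is μ + z_p·σ.
ln(250) = 5.521 and ln(790) = 6.672; z_{0.5} = 0, z_{0.86} = 1.08.
σ = (6.672 − 5.521)/(1.08 − (0)) = 1.065.
μ = 5.521 − (0)·1.065 = 5.521.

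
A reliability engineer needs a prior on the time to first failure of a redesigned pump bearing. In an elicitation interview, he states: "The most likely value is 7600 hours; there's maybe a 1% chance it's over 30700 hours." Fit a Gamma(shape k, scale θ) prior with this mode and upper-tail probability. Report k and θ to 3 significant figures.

Gamma(k,θ) with k>1 has mode (k−1)θ, so θ = 7600/(k−1).
Need P(X < 30700) = 0.99 with θ tied to k this way. Start at k = 2, θ = 7600: P(X<30700) ≈ 0.911.
Too low — raise k to concentrate. Iterating converges to k ≈ 3.14.
Then θ = 7600/(3.14−1) ≈ 3550.

k ≈ 3.14, θ ≈ 3550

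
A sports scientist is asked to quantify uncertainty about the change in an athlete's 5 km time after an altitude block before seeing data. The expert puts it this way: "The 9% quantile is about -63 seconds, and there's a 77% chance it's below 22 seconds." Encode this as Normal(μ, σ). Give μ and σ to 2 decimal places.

For Normal(μ,σ), the p-quantile is μ + z_p·σ. Here z_{0.09} = -1.341, z_{0.77} = 0.7388.
So -63 = μ − 1.341σ and 22 = μ + 0.7388σ.
Subtracting: σ = (22 − -63)/(0.7388 − (-1.341)) = 40.87.
Then μ = -63 − (-1.341)·40.87 = -8.20.

μ = -8.20, σ = 40.87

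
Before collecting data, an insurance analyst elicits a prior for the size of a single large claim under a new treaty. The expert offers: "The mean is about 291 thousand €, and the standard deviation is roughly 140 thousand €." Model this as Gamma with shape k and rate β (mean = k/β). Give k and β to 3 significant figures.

For Gamma(k, rate β): mean = k/β, variance = k/β², so CV = 1/√k.
CV = SD/mean = 140/291 = 0.4811, hence k = 1/CV² = 4.32.
Then β = k/mean = 4.32/291 = 0.0148.

k ≈ 4.32, β ≈ 0.0148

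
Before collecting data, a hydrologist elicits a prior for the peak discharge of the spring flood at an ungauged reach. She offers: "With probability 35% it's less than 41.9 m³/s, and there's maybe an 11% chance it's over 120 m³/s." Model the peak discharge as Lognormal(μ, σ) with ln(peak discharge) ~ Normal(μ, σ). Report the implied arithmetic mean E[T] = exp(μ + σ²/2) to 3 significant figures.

E[T] ≈ 66.7 m³/s

If T ~ Lognormal(μ,σ) then ln T ~ Normal(μ,σ), so the p-quantile of ln T is μ + z_p·σ.
ln(41.9) = 3.735 and ln(120) = 4.787; z_{0.35} = -0.3853, z_{0.89} = 1.227.
σ = (4.787 − 3.735)/(1.227 − (-0.3853)) = 0.653.
μ = 3.735 − (-0.3853)·0.653 = 3.987.
E[T] = exp(μ + σ²/2) = exp(3.987 + 0.2131) = 66.7 m³/s.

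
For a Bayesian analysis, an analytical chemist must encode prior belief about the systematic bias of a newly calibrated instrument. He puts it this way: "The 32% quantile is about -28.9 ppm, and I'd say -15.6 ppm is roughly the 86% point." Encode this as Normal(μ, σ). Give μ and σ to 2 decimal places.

For Normal(μ,σ), the p-quantile is μ + z_p·σ. Here z_{0.32} = -0.4677, z_{0.86} = 1.08.
So -28.9 = μ − 0.4677σ and -15.6 = μ + 1.08σ.
Subtracting: σ = (-15.6 − -28.9)/(1.08 − (-0.4677)) = 8.59.
Then μ = -28.9 − (-0.4677)·8.59 = -24.88.

μ = -24.88, σ = 8.59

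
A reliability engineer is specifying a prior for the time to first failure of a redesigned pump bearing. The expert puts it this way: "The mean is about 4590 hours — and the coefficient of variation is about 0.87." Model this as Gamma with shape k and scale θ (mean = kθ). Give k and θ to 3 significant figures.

For Gamma(k, scale θ): mean = kθ, variance = kθ², so CV = 1/√k.
CV = 0.87, hence k = 1/CV² = 1.32.
Then θ = mean/k = 4590/1.32 = 3470.

k ≈ 1.32, θ ≈ 3470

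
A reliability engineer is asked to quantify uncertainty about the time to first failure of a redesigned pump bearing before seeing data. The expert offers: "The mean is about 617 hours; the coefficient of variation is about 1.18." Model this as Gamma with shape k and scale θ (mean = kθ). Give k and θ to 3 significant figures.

k ≈ 0.718, θ ≈ 859

For Gamma(k, scale θ): mean = kθ, variance = kθ², so CV = 1/√k.
CV = 1.18, hence k = 1/CV² = 0.718.
Then θ = mean/k = 617/0.718 = 859.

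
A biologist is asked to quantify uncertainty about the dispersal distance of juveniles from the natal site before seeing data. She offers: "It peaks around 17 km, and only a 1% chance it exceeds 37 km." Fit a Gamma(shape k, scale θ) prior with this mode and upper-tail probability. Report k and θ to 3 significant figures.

Gamma(k,θ) with k>1 has mode (k−1)θ, so θ = 17/(k−1).
Need P(X < 37) = 0.99 with θ tied to k this way. Start at k = 2, θ = 17: P(X<37) ≈ 0.640.
Too low — raise k to concentrate. Iterating converges to k ≈ 8.99.
Then θ = 17/(8.99−1) ≈ 2.13.

k ≈ 8.99, θ ≈ 2.13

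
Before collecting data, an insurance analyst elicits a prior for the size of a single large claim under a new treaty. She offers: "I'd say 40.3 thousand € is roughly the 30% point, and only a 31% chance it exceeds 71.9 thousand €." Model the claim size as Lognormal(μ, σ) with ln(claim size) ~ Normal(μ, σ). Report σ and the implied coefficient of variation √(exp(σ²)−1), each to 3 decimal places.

If T ~ Lognormal(μ,σ) then ln T ~ Normal(μ,σ), so the p-quantile of ln T is μ + z_p·σ.
ln(40.3) = 3.696 and ln(71.9) = 4.275; z_{0.3} = -0.5244, z_{0.69} = 0.4959.
σ = (4.275 − 3.696)/(0.4959 − (-0.5244)) = 0.567.
μ = 3.696 − (-0.5244)·0.567 = 3.994.
CV = √(exp(σ²)−1) = √(exp(0.3220)−1) = 0.616.

σ ≈ 0.567, CV ≈ 0.616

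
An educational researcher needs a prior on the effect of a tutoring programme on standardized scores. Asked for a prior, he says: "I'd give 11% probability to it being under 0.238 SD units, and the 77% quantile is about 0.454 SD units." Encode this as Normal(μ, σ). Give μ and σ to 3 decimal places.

For Normal(μ,σ), the p-quantile is μ + z_p·σ. Here z_{0.11} = -1.227, z_{0.77} = 0.7388.
So 0.238 = μ − 1.227σ and 0.454 = μ + 0.7388σ.
Subtracting: σ = (0.454 − 0.238)/(0.7388 − (-1.227)) = 0.110.
Then μ = 0.238 − (-1.227)·0.110 = 0.373.

μ = 0.373, σ = 0.110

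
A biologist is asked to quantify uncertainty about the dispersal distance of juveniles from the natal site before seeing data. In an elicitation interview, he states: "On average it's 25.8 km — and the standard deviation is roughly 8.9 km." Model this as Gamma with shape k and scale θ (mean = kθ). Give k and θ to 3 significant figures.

For Gamma(k, scale θ): mean = kθ, variance = kθ², so CV = 1/√k.
CV = SD/mean = 8.9/25.8 = 0.345, hence k = 1/CV² = 8.4.
Then θ = mean/k = 25.8/8.4 = 3.07.

k ≈ 8.4, θ ≈ 3.07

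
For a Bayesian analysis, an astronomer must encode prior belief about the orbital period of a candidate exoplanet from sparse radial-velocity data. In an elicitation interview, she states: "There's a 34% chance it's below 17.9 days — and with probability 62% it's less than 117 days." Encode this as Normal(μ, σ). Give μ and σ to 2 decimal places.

The p-quantile of Normal(μ,σ) is μ + z_p·σ, with z_{0.34} = -0.4125 and z_{0.62} = 0.3055.
Eliminate σ: μ = (z₂·x₁ − z₁·x₂)/(z₂ − z₁) = (0.3055·17.9 − (-0.4125)·117)/0.7179 = 74.83.
Then σ = (x₂ − x₁)/(z₂ − z₁) = (117 − 17.9)/0.7179 = 138.03.

μ = 74.83, σ = 138.03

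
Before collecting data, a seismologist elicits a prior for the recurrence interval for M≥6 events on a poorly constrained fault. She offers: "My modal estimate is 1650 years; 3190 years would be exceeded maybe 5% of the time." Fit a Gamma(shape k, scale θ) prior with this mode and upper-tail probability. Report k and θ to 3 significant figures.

Gamma(k,θ) with k>1 has mode (k−1)θ, so θ = 1650/(k−1).
Need P(X < 3190) = 0.95 with θ tied to k this way. Start at k = 2, θ = 1650: P(X<3190) ≈ 0.576.
Too low — raise k to concentrate. Iterating converges to k ≈ 7.39.
Then θ = 1650/(7.39−1) ≈ 258.

k ≈ 7.39, θ ≈ 258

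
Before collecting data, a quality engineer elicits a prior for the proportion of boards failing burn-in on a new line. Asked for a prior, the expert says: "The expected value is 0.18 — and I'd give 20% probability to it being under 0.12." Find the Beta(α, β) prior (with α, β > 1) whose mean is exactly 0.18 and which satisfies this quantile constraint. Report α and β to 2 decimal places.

With mean 0.18 fixed, write α = 0.18s, β = 0.82s where s = α+β.
Need P(θ < 0.12) = 0.2 under Beta(0.18s, 0.82s). Normal approximation: (q−m)/√(m(1−m)/s) ≈ z_{0.2} = -0.842, so s ≈ 0.18·0.82·(-0.842)²/(0.12−0.18)² = 29.0.
At s = 29.0: P(θ<0.12) ≈ 0.206. Adjusting to match 0.2 gives s ≈ 30.14.
So α = 0.18·30.14 ≈ 5.43, β = 0.82·30.14 ≈ 24.72.

α ≈ 5.43, β ≈ 24.72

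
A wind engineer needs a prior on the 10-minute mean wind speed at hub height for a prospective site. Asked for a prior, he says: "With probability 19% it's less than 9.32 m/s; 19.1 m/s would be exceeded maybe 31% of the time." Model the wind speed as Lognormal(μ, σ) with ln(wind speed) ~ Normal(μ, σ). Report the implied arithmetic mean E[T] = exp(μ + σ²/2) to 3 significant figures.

E[T] ≈ 16.9 m/s

If T ~ Lognormal(μ,σ) then ln T ~ Normal(μ,σ), so the p-quantile of ln T is μ + z_p·σ.
ln(9.32) = 2.232 and ln(19.1) = 2.95; z_{0.19} = -0.8779, z_{0.69} = 0.4959.
σ = (2.95 − 2.232)/(0.4959 − (-0.8779)) = 0.522.
μ = 2.232 − (-0.8779)·0.522 = 2.691.
E[T] = exp(μ + σ²/2) = exp(2.691 + 0.1364) = 16.9 m/s.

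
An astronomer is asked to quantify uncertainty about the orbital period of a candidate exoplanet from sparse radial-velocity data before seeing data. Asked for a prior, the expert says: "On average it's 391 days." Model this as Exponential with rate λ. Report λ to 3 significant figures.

Exponential mean = 1/λ, so λ = 1/391.0 = 0.00256.

λ ≈ 0.00256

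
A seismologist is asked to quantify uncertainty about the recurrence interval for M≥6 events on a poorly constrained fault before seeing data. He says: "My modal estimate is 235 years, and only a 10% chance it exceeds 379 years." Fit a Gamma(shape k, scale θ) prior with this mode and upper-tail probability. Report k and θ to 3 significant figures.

Gamma(k,θ) with k>1 has mode (k−1)θ, so θ = 235/(k−1).
Need P(X < 379) = 0.9 with θ tied to k this way. Start at k = 2, θ = 235: P(X<379) ≈ 0.479.
Too low — raise k to concentrate. Iterating converges to k ≈ 9.23.
Then θ = 235/(9.23−1) ≈ 28.5.

k ≈ 9.23, θ ≈ 28.5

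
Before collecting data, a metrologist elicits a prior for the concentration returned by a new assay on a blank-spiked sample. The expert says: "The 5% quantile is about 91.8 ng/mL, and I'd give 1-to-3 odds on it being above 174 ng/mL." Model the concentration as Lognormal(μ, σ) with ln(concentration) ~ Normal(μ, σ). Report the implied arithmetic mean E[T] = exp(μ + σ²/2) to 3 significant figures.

E[T] ≈ 150 ng/mL

If T ~ Lognormal(μ,σ) then ln T ~ Normal(μ,σ), so the p-quantile of ln T is μ + z_p·σ.
ln(91.8) = 4.52 and ln(174) = 5.159; z_{0.05} = -1.645, z_{0.75} = 0.6745.
σ = (5.159 − 4.52)/(0.6745 − (-1.645)) = 0.276.
μ = 4.52 − (-1.645)·0.276 = 4.973.
E[T] = exp(μ + σ²/2) = exp(4.973 + 0.0380) = 150 ng/mL.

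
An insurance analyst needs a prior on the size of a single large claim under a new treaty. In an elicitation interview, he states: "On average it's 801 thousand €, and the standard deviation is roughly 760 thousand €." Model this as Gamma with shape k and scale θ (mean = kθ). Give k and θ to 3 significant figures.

For Gamma(k, scale θ): mean = kθ, variance = kθ², so CV = 1/√k.
CV = SD/mean = 760/801 = 0.9488, hence k = 1/CV² = 1.11.
Then θ = mean/k = 801/1.11 = 721.

k ≈ 1.11, θ ≈ 721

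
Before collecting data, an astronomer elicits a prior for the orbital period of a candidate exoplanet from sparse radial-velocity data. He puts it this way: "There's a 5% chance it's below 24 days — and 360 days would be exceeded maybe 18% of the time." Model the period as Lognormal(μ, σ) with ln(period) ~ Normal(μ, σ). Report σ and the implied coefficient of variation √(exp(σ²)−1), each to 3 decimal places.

σ ≈ 1.058, CV ≈ 1.436

If T ~ Lognormal(μ,σ) then ln T ~ Normal(μ,σ), so the p-quantile of ln T is μ + z_p·σ.
ln(24) = 3.178 and ln(360) = 5.886; z_{0.05} = -1.645, z_{0.82} = 0.9154.
σ = (5.886 − 3.178)/(0.9154 − (-1.645)) = 1.058.
μ = 3.178 − (-1.645)·1.058 = 4.918.
CV = √(exp(σ²)−1) = √(exp(1.1188)−1) = 1.436.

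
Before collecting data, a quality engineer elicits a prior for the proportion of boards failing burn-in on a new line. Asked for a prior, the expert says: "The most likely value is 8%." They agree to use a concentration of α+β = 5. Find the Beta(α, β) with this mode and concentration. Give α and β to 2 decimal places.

α = 1.24, β = 3.76

For α,β > 1 the Beta mode is (α−1)/(α+β−2). With α+β = 5, the mode is (α−1)/3.
Set (α−1)/3 = 0.08 → α = 1 + 0.08·3 = 1.24.
β = 5 − α = 3.76.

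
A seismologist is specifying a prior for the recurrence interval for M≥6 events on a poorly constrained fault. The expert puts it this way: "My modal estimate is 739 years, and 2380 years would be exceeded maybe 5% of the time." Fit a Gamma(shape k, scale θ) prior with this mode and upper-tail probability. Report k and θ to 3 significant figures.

k ≈ 2.92, θ ≈ 386

Gamma(k,θ) with k>1 has mode (k−1)θ, so θ = 739/(k−1).
Need P(X < 2380) = 0.95 with θ tied to k this way. Start at k = 2, θ = 739: P(X<2380) ≈ 0.831.
Too low — raise k to concentrate. Iterating converges to k ≈ 2.92.
Then θ = 739/(2.92−1) ≈ 386.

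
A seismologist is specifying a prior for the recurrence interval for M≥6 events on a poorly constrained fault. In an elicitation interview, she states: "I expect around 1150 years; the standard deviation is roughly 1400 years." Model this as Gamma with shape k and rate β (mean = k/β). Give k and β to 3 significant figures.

k ≈ 0.675, β ≈ 0.000587

For Gamma(k, rate β): mean = k/β, variance = k/β², so CV = 1/√k.
CV = SD/mean = 1400/1150 = 1.217, hence k = 1/CV² = 0.675.
Then β = k/mean = 0.675/1150 = 0.000587.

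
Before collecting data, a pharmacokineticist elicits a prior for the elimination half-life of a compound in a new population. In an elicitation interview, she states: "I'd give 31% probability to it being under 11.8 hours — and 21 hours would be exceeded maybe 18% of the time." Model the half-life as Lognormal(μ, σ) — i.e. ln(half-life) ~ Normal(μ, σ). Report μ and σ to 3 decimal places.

μ ≈ 2.671, σ ≈ 0.408

If T ~ Lognormal(μ,σ) then ln T ~ Normal(μ,σ), so the p-quantile of ln T is μ + z_p·σ.
ln(11.8) = 2.468 and ln(21) = 3.045; z_{0.31} = -0.4959, z_{0.82} = 0.9154.
σ = (3.045 − 2.468)/(0.9154 − (-0.4959)) = 0.408.
μ = 2.468 − (-0.4959)·0.408 = 2.671.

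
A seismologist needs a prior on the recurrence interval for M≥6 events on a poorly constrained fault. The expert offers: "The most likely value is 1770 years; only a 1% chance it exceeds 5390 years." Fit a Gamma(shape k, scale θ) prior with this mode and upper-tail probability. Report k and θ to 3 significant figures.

k ≈ 4.62, θ ≈ 489

Gamma(k,θ) with k>1 has mode (k−1)θ, so θ = 1770/(k−1).
Need P(X < 5390) = 0.99 with θ tied to k this way. Start at k = 2, θ = 1770: P(X<5390) ≈ 0.808.
Too low — raise k to concentrate. Iterating converges to k ≈ 4.62.
Then θ = 1770/(4.62−1) ≈ 489.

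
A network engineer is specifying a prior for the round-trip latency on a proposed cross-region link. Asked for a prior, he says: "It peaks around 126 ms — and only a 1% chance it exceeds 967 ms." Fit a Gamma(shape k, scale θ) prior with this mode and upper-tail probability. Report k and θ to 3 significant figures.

k ≈ 1.82, θ ≈ 153

Gamma(k,θ) with k>1 has mode (k−1)θ, so θ = 126/(k−1).
Need P(X < 967) = 0.99 with θ tied to k this way. Start at k = 2, θ = 126: P(X<967) ≈ 0.996.
Too high — lower k to spread out. Iterating converges to k ≈ 1.82.
Then θ = 126/(1.82−1) ≈ 153.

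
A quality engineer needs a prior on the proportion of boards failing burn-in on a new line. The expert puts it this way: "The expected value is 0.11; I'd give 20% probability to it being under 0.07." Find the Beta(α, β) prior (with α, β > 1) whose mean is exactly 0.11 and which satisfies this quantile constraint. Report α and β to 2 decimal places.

With mean 0.11 fixed, write α = 0.11s, β = 0.89s where s = α+β.
Need P(θ < 0.07) = 0.2 under Beta(0.11s, 0.89s). Normal approximation: (q−m)/√(m(1−m)/s) ≈ z_{0.2} = -0.842, so s ≈ 0.11·0.89·(-0.842)²/(0.07−0.11)² = 43.3.
At s = 43.3: P(θ<0.07) ≈ 0.205. Adjusting to match 0.2 gives s ≈ 44.89.
So α = 0.11·44.89 ≈ 4.94, β = 0.89·44.89 ≈ 39.96.

α ≈ 4.94, β ≈ 39.96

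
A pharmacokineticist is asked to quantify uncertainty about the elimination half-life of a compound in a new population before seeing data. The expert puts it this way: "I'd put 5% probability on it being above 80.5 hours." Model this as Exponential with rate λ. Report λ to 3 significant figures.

P(T > 80.5) = e^(−λ·80.5) = 0.05, so λ = −ln(0.05)/80.5 = 0.0372.

λ ≈ 0.0372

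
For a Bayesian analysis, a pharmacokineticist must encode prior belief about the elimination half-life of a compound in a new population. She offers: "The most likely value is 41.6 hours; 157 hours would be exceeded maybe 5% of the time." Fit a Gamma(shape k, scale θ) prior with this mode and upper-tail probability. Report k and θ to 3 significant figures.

k ≈ 2.44, θ ≈ 28.8

Gamma(k,θ) with k>1 has mode (k−1)θ, so θ = 41.6/(k−1).
Need P(X < 157) = 0.95 with θ tied to k this way. Start at k = 2, θ = 41.6: P(X<157) ≈ 0.890.
Too low — raise k to concentrate. Iterating converges to k ≈ 2.44.
Then θ = 41.6/(2.44−1) ≈ 28.8.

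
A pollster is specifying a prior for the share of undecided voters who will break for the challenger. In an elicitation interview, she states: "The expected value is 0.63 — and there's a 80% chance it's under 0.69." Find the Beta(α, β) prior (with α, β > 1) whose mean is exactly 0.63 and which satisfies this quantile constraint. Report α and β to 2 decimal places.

α ≈ 29.43, β ≈ 17.29

With mean 0.63 fixed, write α = 0.63s, β = 0.37s where s = α+β.
Need P(θ < 0.69) = 0.8 under Beta(0.63s, 0.37s). Normal approximation: (q−m)/√(m(1−m)/s) ≈ z_{0.8} = 0.842, so s ≈ 0.63·0.37·(0.842)²/(0.69−0.63)² = 45.9.
At s = 45.9: P(θ<0.69) ≈ 0.798. Adjusting to match 0.8 gives s ≈ 46.72.
So α = 0.63·46.72 ≈ 29.43, β = 0.37·46.72 ≈ 17.29.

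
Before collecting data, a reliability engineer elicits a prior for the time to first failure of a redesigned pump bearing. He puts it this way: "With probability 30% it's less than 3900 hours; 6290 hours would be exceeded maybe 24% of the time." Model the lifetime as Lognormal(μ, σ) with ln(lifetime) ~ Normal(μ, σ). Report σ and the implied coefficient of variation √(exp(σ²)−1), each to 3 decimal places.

σ ≈ 0.388, CV ≈ 0.404

If T ~ Lognormal(μ,σ) then ln T ~ Normal(μ,σ), so the p-quantile of ln T is μ + z_p·σ.
ln(3900) = 8.269 and ln(6290) = 8.747; z_{0.3} = -0.5244, z_{0.76} = 0.7063.
σ = (8.747 − 8.269)/(0.7063 − (-0.5244)) = 0.388.
μ = 8.269 − (-0.5244)·0.388 = 8.472.
CV = √(exp(σ²)−1) = √(exp(0.1508)−1) = 0.404.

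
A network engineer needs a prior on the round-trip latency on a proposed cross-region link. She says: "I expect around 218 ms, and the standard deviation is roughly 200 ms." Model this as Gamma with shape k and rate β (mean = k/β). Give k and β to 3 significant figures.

k ≈ 1.19, β ≈ 0.00545

For Gamma(k, rate β): mean = k/β, variance = k/β², so CV = 1/√k.
CV = SD/mean = 200/218 = 0.9174, hence k = 1/CV² = 1.19.
Then β = k/mean = 1.19/218 = 0.00545.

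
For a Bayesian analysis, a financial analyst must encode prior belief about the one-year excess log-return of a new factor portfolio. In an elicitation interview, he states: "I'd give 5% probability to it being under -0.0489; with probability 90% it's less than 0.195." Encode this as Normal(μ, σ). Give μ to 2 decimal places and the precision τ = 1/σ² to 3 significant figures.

For Normal(μ,σ), the p-quantile is μ + z_p·σ. Here z_{0.05} = -1.645, z_{0.9} = 1.282.
So -0.0489 = μ − 1.645σ and 0.195 = μ + 1.282σ.
Subtracting: σ = (0.195 − -0.0489)/(1.282 − (-1.645)) = 0.08.
Then μ = -0.0489 − (-1.645)·0.08 = 0.09.
Precision τ = 1/σ² = 1/0.08334² = 144.

μ = 0.09, τ = 144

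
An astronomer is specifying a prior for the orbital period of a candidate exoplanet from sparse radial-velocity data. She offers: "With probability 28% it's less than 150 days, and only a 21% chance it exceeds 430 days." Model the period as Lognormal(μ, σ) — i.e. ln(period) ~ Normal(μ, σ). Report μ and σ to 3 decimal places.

If T ~ Lognormal(μ,σ) then ln T ~ Normal(μ,σ), so the p-quantile of ln T is μ + z_p·σ.
ln(150) = 5.011 and ln(430) = 6.064; z_{0.28} = -0.5828, z_{0.79} = 0.8064.
σ = (6.064 − 5.011)/(0.8064 − (-0.5828)) = 0.758.
μ = 5.011 − (-0.5828)·0.758 = 5.452.

μ ≈ 5.452, σ ≈ 0.758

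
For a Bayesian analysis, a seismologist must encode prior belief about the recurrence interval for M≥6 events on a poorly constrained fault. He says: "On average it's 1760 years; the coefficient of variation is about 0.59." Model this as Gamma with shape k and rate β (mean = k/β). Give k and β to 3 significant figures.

k ≈ 2.87, β ≈ 0.00163

For Gamma(k, rate β): mean = k/β, variance = k/β², so CV = 1/√k.
CV = 0.59, hence k = 1/CV² = 2.87.
Then β = k/mean = 2.87/1760 = 0.00163.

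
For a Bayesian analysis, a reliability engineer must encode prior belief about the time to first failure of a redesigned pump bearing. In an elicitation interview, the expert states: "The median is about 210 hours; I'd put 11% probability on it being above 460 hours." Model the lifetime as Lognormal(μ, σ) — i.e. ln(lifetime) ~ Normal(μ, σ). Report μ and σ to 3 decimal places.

μ ≈ 5.347, σ ≈ 0.639

If T ~ Lognormal(μ,σ) then ln T ~ Normal(μ,σ), so the p-quantile of ln T is μ + z_p·σ.
ln(210) = 5.347 and ln(460) = 6.131; z_{0.5} = 0, z_{0.89} = 1.227.
σ = (6.131 − 5.347)/(1.227 − (0)) = 0.639.
μ = 5.347 − (0)·0.639 = 5.347.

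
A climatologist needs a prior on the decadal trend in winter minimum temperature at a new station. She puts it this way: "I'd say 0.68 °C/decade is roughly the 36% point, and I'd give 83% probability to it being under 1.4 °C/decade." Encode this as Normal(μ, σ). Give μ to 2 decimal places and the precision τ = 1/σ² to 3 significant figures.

For Normal(μ,σ), the p-quantile is μ + z_p·σ. Here z_{0.36} = -0.3585, z_{0.83} = 0.9542.
So 0.68 = μ − 0.3585σ and 1.4 = μ + 0.9542σ.
Subtracting: σ = (1.4 − 0.68)/(0.9542 − (-0.3585)) = 0.55.
Then μ = 0.68 − (-0.3585)·0.55 = 0.88.
Precision τ = 1/σ² = 1/0.5485² = 3.32.

μ = 0.88, τ = 3.32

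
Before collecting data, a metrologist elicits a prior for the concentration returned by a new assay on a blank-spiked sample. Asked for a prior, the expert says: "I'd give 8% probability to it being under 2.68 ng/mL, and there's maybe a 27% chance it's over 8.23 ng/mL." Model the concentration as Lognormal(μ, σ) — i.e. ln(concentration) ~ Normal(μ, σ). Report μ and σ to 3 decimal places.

If T ~ Lognormal(μ,σ) then ln T ~ Normal(μ,σ), so the p-quantile of ln T is μ + z_p·σ.
ln(2.68) = 0.9858 and ln(8.23) = 2.108; z_{0.08} = -1.405, z_{0.73} = 0.6128.
σ = (2.108 − 0.9858)/(0.6128 − (-1.405)) = 0.556.
μ = 0.9858 − (-1.405)·0.556 = 1.767.

μ ≈ 1.767, σ ≈ 0.556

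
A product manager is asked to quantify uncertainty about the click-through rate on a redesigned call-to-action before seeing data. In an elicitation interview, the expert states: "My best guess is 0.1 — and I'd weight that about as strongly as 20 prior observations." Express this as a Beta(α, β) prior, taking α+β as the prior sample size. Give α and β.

Under the effective-sample-size interpretation, Beta(α, β) has prior mean α/(α+β) and prior sample size α+β.
So α+β = 20 and α/(α+β) = 0.1, giving α = 0.1·20 = 2 and β = 20 − 2 = 18.

α = 2, β = 18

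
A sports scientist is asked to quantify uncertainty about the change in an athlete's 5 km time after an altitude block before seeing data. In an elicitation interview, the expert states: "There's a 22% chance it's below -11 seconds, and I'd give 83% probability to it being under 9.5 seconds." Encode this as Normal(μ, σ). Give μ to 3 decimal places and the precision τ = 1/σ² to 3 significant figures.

μ = -1.830, τ = 0.00709

For Normal(μ,σ), the p-quantile is μ + z_p·σ. Here z_{0.22} = -0.7722, z_{0.83} = 0.9542.
So -11 = μ − 0.7722σ and 9.5 = μ + 0.9542σ.
Subtracting: σ = (9.5 − -11)/(0.9542 − (-0.7722)) = 11.875.
Then μ = -11 − (-0.7722)·11.875 = -1.830.
Precision τ = 1/σ² = 1/11.87² = 0.00709.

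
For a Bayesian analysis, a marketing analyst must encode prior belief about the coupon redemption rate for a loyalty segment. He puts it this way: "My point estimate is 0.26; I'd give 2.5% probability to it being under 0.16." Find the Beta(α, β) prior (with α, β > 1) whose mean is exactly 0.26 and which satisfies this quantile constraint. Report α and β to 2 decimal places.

With mean 0.26 fixed, write α = 0.26s, β = 0.74s where s = α+β.
Need P(θ < 0.16) = 0.025 under Beta(0.26s, 0.74s). Normal approximation: (q−m)/√(m(1−m)/s) ≈ z_{0.025} = -1.96, so s ≈ 0.26·0.74·(-1.96)²/(0.16−0.26)² = 73.9.
At s = 73.9: P(θ<0.16) ≈ 0.016. Adjusting to match 0.025 gives s ≈ 62.59.
So α = 0.26·62.59 ≈ 16.27, β = 0.74·62.59 ≈ 46.32.

α ≈ 16.27, β ≈ 46.32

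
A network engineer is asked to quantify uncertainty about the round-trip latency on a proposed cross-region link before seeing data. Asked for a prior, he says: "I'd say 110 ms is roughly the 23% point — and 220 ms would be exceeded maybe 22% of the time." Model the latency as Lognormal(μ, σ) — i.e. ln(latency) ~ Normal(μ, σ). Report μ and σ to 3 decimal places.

If T ~ Lognormal(μ,σ) then ln T ~ Normal(μ,σ), so the p-quantile of ln T is μ + z_p·σ.
ln(110) = 4.7 and ln(220) = 5.394; z_{0.23} = -0.7388, z_{0.78} = 0.7722.
σ = (5.394 − 4.7)/(0.7722 − (-0.7388)) = 0.459.
μ = 4.7 − (-0.7388)·0.459 = 5.039.

μ ≈ 5.039, σ ≈ 0.459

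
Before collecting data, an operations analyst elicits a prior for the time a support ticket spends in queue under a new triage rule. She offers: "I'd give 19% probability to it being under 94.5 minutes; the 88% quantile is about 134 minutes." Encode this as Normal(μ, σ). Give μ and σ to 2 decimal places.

The p-quantile of Normal(μ,σ) is μ + z_p·σ, with z_{0.19} = -0.8779 and z_{0.88} = 1.175.
Eliminate σ: μ = (z₂·x₁ − z₁·x₂)/(z₂ − z₁) = (1.175·94.5 − (-0.8779)·134)/2.053 = 111.39.
Then σ = (x₂ − x₁)/(z₂ − z₁) = (134 − 94.5)/2.053 = 19.24.

μ = 111.39, σ = 19.24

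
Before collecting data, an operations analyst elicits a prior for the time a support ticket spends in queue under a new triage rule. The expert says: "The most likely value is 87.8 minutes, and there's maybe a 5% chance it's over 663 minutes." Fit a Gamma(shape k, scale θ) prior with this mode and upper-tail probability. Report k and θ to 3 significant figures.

k ≈ 1.52, θ ≈ 168

Gamma(k,θ) with k>1 has mode (k−1)θ, so θ = 87.8/(k−1).
Need P(X < 663) = 0.95 with θ tied to k this way. Start at k = 2, θ = 87.8: P(X<663) ≈ 0.996.
Too high — lower k to spread out. Iterating converges to k ≈ 1.52.
Then θ = 87.8/(1.52−1) ≈ 168.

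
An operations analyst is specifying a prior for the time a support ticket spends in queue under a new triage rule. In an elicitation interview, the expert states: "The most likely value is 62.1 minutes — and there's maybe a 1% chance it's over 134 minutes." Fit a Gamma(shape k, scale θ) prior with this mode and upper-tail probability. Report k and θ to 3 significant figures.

k ≈ 9.18, θ ≈ 7.59

Gamma(k,θ) with k>1 has mode (k−1)θ, so θ = 62.1/(k−1).
Need P(X < 134) = 0.99 with θ tied to k this way. Start at k = 2, θ = 62.1: P(X<134) ≈ 0.635.
Too low — raise k to concentrate. Iterating converges to k ≈ 9.18.
Then θ = 62.1/(9.18−1) ≈ 7.59.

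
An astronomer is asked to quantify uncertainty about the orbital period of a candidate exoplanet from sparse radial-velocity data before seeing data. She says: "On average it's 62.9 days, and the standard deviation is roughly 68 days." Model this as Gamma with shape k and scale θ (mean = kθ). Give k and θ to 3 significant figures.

For Gamma(k, scale θ): mean = kθ, variance = kθ², so CV = 1/√k.
CV = SD/mean = 68/62.9 = 1.081, hence k = 1/CV² = 0.856.
Then θ = mean/k = 62.9/0.856 = 73.5.

k ≈ 0.856, θ ≈ 73.5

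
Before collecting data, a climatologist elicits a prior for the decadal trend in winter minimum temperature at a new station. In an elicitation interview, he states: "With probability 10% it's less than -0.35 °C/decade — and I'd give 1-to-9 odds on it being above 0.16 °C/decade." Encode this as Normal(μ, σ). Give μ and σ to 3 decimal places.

μ = -0.095, σ = 0.199

The p-quantile of Normal(μ,σ) is μ + z_p·σ, with z_{0.1} = -1.282 and z_{0.9} = 1.282.
Eliminate σ: μ = (z₂·x₁ − z₁·x₂)/(z₂ − z₁) = (1.282·-0.35 − (-1.282)·0.16)/2.563 = -0.095.
Then σ = (x₂ − x₁)/(z₂ − z₁) = (0.16 − -0.35)/2.563 = 0.199.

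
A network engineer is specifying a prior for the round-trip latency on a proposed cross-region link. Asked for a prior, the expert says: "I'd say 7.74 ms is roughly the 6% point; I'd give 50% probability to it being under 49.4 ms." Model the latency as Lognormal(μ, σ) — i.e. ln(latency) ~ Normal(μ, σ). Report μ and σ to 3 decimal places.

If T ~ Lognormal(μ,σ) then ln T ~ Normal(μ,σ), so the p-quantile of ln T is μ + z_p·σ.
ln(7.74) = 2.046 and ln(49.4) = 3.9; z_{0.06} = -1.555, z_{0.5} = 0.
σ = (3.9 − 2.046)/(0 − (-1.555)) = 1.192.
μ = 2.046 − (-1.555)·1.192 = 3.900.

μ ≈ 3.900, σ ≈ 1.192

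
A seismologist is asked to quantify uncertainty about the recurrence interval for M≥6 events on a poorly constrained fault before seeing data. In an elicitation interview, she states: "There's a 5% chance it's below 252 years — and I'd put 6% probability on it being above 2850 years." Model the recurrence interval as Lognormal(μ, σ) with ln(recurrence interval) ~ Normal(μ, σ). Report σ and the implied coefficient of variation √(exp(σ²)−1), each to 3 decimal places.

σ ≈ 0.758, CV ≈ 0.881

If T ~ Lognormal(μ,σ) then ln T ~ Normal(μ,σ), so the p-quantile of ln T is μ + z_p·σ.
ln(252) = 5.529 and ln(2850) = 7.955; z_{0.05} = -1.645, z_{0.94} = 1.555.
σ = (7.955 − 5.529)/(1.555 − (-1.645)) = 0.758.
μ = 5.529 − (-1.645)·0.758 = 6.776.
CV = √(exp(σ²)−1) = √(exp(0.5747)−1) = 0.881.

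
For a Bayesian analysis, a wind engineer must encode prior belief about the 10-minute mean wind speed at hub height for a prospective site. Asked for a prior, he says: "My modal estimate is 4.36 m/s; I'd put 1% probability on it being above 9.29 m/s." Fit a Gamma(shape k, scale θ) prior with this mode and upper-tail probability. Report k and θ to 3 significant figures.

k ≈ 9.48, θ ≈ 0.514

Gamma(k,θ) with k>1 has mode (k−1)θ, so θ = 4.36/(k−1).
Need P(X < 9.29) = 0.99 with θ tied to k this way. Start at k = 2, θ = 4.36: P(X<9.29) ≈ 0.628.
Too low — raise k to concentrate. Iterating converges to k ≈ 9.48.
Then θ = 4.36/(9.48−1) ≈ 0.514.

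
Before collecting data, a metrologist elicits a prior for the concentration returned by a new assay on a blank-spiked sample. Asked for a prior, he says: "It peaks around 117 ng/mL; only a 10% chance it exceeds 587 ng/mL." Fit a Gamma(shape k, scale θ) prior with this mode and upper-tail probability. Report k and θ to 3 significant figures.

k ≈ 1.68, θ ≈ 172

Gamma(k,θ) with k>1 has mode (k−1)θ, so θ = 117/(k−1).
Need P(X < 587) = 0.9 with θ tied to k this way. Start at k = 2, θ = 117: P(X<587) ≈ 0.960.
Too high — lower k to spread out. Iterating converges to k ≈ 1.68.
Then θ = 117/(1.68−1) ≈ 172.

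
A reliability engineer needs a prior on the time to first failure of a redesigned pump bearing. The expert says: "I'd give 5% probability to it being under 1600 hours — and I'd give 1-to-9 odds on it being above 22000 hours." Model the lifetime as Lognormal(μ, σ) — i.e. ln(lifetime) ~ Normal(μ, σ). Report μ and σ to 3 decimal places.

If T ~ Lognormal(μ,σ) then ln T ~ Normal(μ,σ), so the p-quantile of ln T is μ + z_p·σ.
ln(1600) = 7.378 and ln(22000) = 9.999; z_{0.05} = -1.645, z_{0.9} = 1.282.
σ = (9.999 − 7.378)/(1.282 − (-1.645)) = 0.896.
μ = 7.378 − (-1.645)·0.896 = 8.851.

μ ≈ 8.851, σ ≈ 0.896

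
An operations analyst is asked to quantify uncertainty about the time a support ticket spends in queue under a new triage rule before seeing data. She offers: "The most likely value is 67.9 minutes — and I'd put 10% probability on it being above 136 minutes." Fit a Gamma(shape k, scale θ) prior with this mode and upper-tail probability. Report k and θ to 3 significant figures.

k ≈ 4.97, θ ≈ 17.1

Gamma(k,θ) with k>1 has mode (k−1)θ, so θ = 67.9/(k−1).
Need P(X < 136) = 0.9 with θ tied to k this way. Start at k = 2, θ = 67.9: P(X<136) ≈ 0.595.
Too low — raise k to concentrate. Iterating converges to k ≈ 4.97.
Then θ = 67.9/(4.97−1) ≈ 17.1.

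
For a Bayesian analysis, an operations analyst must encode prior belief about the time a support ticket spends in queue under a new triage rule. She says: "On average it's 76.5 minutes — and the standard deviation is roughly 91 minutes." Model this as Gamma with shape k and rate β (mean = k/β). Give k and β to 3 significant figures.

For Gamma(k, rate β): mean = k/β, variance = k/β², so CV = 1/√k.
CV = SD/mean = 91/76.5 = 1.19, hence k = 1/CV² = 0.707.
Then β = k/mean = 0.707/76.5 = 0.00924.

k ≈ 0.707, β ≈ 0.00924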